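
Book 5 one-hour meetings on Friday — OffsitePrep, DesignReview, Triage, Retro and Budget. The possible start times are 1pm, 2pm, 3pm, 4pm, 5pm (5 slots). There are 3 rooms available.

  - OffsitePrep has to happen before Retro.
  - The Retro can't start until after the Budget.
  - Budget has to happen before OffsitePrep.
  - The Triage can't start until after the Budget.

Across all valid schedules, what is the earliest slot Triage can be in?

2pm

Precedence pushes Triage to at least 2pm.
Triage at 2pm is achievable: DesignReview=1pm; Triage=2pm; Retro=3pm; OffsitePrep=2pm; Budget=1pm.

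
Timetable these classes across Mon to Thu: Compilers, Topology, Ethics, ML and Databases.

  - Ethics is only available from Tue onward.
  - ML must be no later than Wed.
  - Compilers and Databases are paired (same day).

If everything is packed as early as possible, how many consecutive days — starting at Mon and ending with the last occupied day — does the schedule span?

2

Ethics can't be placed before Tue — that is day 2 counting from Mon — so the schedule must run through at least 2 days.
2 works (last occupied day: Tue): for example Topology -> Mon; Compilers -> Mon; ML -> Mon; Databases -> Mon; Ethics -> Tue.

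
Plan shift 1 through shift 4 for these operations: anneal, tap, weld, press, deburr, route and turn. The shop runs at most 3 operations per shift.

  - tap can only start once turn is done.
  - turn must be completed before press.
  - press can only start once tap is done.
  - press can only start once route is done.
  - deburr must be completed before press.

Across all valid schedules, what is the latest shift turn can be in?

shift 2

Downstream work caps turn at shift 2.
turn at shift 2 is achievable: anneal -> shift 1, press -> shift 4, route -> shift 1, turn -> shift 2, weld -> shift 2, tap -> shift 3, deburr -> shift 1.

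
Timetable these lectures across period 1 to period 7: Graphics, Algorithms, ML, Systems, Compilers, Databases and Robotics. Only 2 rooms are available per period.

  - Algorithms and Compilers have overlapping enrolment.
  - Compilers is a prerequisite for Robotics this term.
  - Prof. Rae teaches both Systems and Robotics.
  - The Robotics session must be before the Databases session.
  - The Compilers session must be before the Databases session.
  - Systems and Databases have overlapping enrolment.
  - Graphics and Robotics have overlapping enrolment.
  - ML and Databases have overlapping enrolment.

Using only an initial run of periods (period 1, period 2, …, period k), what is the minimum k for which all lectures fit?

The precedence chain requires at least 3 distinct periods.
With at most 2 per period and 7 lectures, at least 4 periods are needed.
4 works (last occupied period: period 4): for example Databases in period 3, ML in period 4, Robotics in period 2, Graphics in period 1, Compilers in period 1, Algorithms in period 2, Systems in period 4.

4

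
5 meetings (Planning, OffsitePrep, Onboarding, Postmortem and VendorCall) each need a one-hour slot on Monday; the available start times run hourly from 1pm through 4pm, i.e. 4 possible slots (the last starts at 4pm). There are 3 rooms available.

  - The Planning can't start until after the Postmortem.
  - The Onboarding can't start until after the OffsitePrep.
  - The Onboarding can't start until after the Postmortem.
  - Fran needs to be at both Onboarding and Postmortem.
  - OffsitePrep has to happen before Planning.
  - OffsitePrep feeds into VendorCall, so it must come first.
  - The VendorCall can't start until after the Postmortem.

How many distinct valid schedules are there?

Splitting on Planning: it can be 2pm (9), 3pm (21), 4pm (26). Listing each branch's schedules as (OffsitePrep, Onboarding, Postmortem, VendorCall):
Planning=2pm: (1pm,2pm,1pm,2pm) (1pm,2pm,1pm,3pm) (1pm,2pm,1pm,4pm) (1pm,3pm,1pm,2pm) (1pm,3pm,1pm,3pm) (1pm,3pm,1pm,4pm) (1pm,4pm,1pm,2pm) (1pm,4pm,1pm,3pm) (1pm,4pm,1pm,4pm) — 9.
Planning=3pm: (1pm,2pm,1pm,2pm) (1pm,2pm,1pm,3pm) (1pm,2pm,1pm,4pm) (1pm,3pm,1pm,2pm) (1pm,3pm,1pm,3pm) (1pm,3pm,1pm,4pm) (1pm,3pm,2pm,3pm) (1pm,3pm,2pm,4pm) (1pm,4pm,1pm,2pm) (1pm,4pm,1pm,3pm) (1pm,4pm,1pm,4pm) (1pm,4pm,2pm,3pm) (1pm,4pm,2pm,4pm) (2pm,3pm,1pm,3pm) (2pm,3pm,1pm,4pm) (2pm,3pm,2pm,3pm) (2pm,3pm,2pm,4pm) (2pm,4pm,1pm,3pm) (2pm,4pm,1pm,4pm) (2pm,4pm,2pm,3pm) (2pm,4pm,2pm,4pm) — 21.
Planning=4pm: (1pm,2pm,1pm,2pm) (1pm,2pm,1pm,3pm) (1pm,2pm,1pm,4pm) (1pm,3pm,1pm,2pm) (1pm,3pm,1pm,3pm) (1pm,3pm,1pm,4pm) (1pm,3pm,2pm,3pm) (1pm,3pm,2pm,4pm) (1pm,4pm,1pm,2pm) (1pm,4pm,1pm,3pm) (1pm,4pm,1pm,4pm) (1pm,4pm,2pm,3pm) (1pm,4pm,2pm,4pm) (1pm,4pm,3pm,4pm) (2pm,3pm,1pm,3pm) (2pm,3pm,1pm,4pm) (2pm,3pm,2pm,3pm) (2pm,3pm,2pm,4pm) (2pm,4pm,1pm,3pm) (2pm,4pm,1pm,4pm) (2pm,4pm,2pm,3pm) (2pm,4pm,2pm,4pm) (2pm,4pm,3pm,4pm) (3pm,4pm,1pm,4pm) (3pm,4pm,2pm,4pm) (3pm,4pm,3pm,4pm) — 26.
Summing: 9 + 21 + 26 = 56.

56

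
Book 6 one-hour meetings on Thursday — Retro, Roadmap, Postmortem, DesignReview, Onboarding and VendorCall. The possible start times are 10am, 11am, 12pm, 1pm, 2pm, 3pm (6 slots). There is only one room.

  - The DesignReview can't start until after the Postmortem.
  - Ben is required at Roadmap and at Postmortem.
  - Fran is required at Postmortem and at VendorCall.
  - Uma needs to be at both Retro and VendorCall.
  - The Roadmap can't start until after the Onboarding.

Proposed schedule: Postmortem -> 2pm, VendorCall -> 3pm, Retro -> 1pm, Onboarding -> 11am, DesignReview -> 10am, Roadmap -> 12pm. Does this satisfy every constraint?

No — it violates: The DesignReview can't start until after the Postmortem

Ben is required at Roadmap and at Postmortem — holds.
There is only one room — holds.
The Roadmap can't start until after the Onboarding — holds.
Fran is required at Postmortem and at VendorCall — holds.
Uma needs to be at both Retro and VendorCall — holds.
The DesignReview can't start until after the Postmortem — violated.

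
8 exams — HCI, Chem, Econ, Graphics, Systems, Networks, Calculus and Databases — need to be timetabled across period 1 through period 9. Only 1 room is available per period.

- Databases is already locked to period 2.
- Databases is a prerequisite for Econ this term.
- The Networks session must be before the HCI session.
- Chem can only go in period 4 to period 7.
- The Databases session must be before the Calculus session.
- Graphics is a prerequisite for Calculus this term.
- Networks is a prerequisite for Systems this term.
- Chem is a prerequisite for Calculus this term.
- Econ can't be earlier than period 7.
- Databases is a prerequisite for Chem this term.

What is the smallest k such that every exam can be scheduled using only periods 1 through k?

The precedence chain requires at least 3 distinct periods.
With at most 1 per period and 8 exams, at least 8 periods are needed.
Econ can't be placed before period 7, so the schedule must run through at least period 7.
8 works (last occupied period: period 8): for example Econ=period 7; Systems=period 8; Calculus=period 5; Graphics=period 3; Databases=period 2; Chem=period 4; Networks=period 1; HCI=period 6.

8 periods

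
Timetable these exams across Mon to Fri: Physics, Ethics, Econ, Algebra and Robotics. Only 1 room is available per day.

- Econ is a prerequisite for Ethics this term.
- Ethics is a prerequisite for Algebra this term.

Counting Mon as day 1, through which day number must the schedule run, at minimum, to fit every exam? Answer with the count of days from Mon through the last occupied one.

The precedence chain requires at least 3 distinct days.
With at most 1 per day and 5 exams, at least 5 days are needed.
5 works (last occupied day: Fri): for example Physics in Thu, Ethics in Tue, Econ in Mon, Robotics in Fri, Algebra in Wed.

5 days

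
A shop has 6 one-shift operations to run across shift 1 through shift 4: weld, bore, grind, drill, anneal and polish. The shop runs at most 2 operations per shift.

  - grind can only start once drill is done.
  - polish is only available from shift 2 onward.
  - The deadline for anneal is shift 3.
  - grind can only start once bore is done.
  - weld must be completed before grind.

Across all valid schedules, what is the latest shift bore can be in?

Downstream work caps bore at shift 3.
bore at shift 3 is achievable: grind in shift 4; weld in shift 1; bore in shift 3; polish in shift 2; anneal in shift 1; drill in shift 2.

shift 3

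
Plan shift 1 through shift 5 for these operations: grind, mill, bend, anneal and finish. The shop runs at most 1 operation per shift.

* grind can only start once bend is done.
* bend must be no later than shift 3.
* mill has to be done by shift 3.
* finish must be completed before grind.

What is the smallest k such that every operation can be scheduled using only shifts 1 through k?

The precedence chain requires at least 2 distinct shifts.
With at most 1 per shift and 5 operations, at least 5 shifts are needed.
5 works (last occupied shift: shift 5): for example bend -> shift 1, grind -> shift 4, mill -> shift 2, anneal -> shift 5, finish -> shift 3.

5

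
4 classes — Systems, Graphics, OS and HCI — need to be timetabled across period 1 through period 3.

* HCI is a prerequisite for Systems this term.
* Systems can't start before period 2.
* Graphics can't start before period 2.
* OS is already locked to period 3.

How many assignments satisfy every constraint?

Splitting on Systems: it can be period 2 (2), period 3 (4). Listing each branch's schedules as (Graphics, OS, HCI) by period number:
Systems=period 2: (2,3,1) (3,3,1) — 2.
Systems=period 3: (2,3,1) (2,3,2) (3,3,1) (3,3,2) — 4.
Summing: 2 + 4 = 6.

6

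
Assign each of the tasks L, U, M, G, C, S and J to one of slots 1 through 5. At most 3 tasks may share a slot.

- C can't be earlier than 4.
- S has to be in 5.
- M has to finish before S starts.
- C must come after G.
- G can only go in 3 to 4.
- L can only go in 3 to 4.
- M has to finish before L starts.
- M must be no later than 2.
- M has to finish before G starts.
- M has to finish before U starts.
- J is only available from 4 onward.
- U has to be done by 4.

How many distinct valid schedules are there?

Splitting on L: it can be 3 (30), 4 (26). Listing each branch's schedules as (U, M, G, C, S, J):
L=3: (2,1,3,4,5,4) (2,1,3,4,5,5) (2,1,3,5,5,4) (2,1,3,5,5,5) (2,1,4,5,5,4) (2,1,4,5,5,5) (3,1,3,4,5,4) (3,1,3,4,5,5) (3,1,3,5,5,4) (3,1,3,5,5,5) (3,1,4,5,5,4) (3,1,4,5,5,5) (3,2,3,4,5,4) (3,2,3,4,5,5) (3,2,3,5,5,4) (3,2,3,5,5,5) (3,2,4,5,5,4) (3,2,4,5,5,5) (4,1,3,4,5,4) (4,1,3,4,5,5) (4,1,3,5,5,4) (4,1,3,5,5,5) (4,1,4,5,5,4) (4,1,4,5,5,5) (4,2,3,4,5,4) (4,2,3,4,5,5) (4,2,3,5,5,4) (4,2,3,5,5,5) (4,2,4,5,5,4) (4,2,4,5,5,5) — 30.
L=4: (2,1,3,4,5,4) (2,1,3,4,5,5) (2,1,3,5,5,4) (2,1,3,5,5,5) (2,1,4,5,5,4) (2,1,4,5,5,5) (3,1,3,4,5,4) (3,1,3,4,5,5) (3,1,3,5,5,4) (3,1,3,5,5,5) (3,1,4,5,5,4) (3,1,4,5,5,5) (3,2,3,4,5,4) (3,2,3,4,5,5) (3,2,3,5,5,4) (3,2,3,5,5,5) (3,2,4,5,5,4) (3,2,4,5,5,5) (4,1,3,4,5,5) (4,1,3,5,5,4) (4,1,3,5,5,5) (4,1,4,5,5,5) (4,2,3,4,5,5) (4,2,3,5,5,4) (4,2,3,5,5,5) (4,2,4,5,5,5) — 26.
Summing: 30 + 26 = 56.

56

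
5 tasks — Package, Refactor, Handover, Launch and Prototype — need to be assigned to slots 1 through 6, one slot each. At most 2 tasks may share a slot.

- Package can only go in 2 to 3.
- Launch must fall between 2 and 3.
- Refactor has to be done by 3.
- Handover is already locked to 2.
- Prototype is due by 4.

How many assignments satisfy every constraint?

15

Splitting on Package: it can be 2 (5), 3 (10). Listing each branch's schedules as (Refactor, Handover, Launch, Prototype):
Package=2: (1,2,3,1) (1,2,3,3) (1,2,3,4) (3,2,3,1) (3,2,3,4) — 5.
Package=3: (1,2,2,1) (1,2,2,3) (1,2,2,4) (1,2,3,1) (1,2,3,2) (1,2,3,4) (2,2,3,1) (2,2,3,4) (3,2,2,1) (3,2,2,4) — 10.
Summing: 5 + 10 = 15.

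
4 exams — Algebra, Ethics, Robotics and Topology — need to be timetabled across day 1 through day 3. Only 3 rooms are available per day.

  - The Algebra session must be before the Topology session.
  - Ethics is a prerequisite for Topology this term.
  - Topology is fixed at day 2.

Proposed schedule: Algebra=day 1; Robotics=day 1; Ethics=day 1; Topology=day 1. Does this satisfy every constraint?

No — it violates: Only 3 rooms are available per day

Ethics is a prerequisite for Topology this term — violated.
The Algebra session must be before the Topology session — violated.
Only 3 rooms are available per day — violated.
Topology is fixed at day 2 — violated.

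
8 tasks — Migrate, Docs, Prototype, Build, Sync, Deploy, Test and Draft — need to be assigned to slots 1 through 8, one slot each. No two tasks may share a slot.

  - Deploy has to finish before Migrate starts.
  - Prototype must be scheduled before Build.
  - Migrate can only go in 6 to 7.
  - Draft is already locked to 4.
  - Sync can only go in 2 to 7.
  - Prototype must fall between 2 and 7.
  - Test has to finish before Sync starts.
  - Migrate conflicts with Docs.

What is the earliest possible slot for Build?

3

Precedence pushes Build to at least 3.
Build at 3 is achievable: Migrate in 6; Test in 5; Deploy in 1; Sync in 7; Docs in 8; Prototype in 2; Draft in 4; Build in 3.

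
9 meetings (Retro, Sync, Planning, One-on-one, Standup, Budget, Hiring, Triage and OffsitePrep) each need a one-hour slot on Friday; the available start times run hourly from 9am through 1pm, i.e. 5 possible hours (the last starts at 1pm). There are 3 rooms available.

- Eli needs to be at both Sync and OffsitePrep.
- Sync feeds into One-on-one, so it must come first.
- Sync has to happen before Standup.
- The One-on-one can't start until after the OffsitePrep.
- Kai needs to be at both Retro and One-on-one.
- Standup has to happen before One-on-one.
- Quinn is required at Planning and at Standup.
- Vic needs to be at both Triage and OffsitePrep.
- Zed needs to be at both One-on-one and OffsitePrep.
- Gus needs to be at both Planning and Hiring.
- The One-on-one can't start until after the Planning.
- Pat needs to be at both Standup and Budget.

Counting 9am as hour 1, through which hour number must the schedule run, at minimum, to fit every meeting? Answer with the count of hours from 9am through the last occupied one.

The precedence chain requires at least 3 distinct hours.
With at most 3 per hour and 9 meetings, at least 3 hours are needed.
3 works (last occupied hour: 11am): for example OffsitePrep in 10am; Budget in 11am; Standup in 10am; Sync in 9am; Hiring in 10am; Triage in 11am; One-on-one in 11am; Planning in 9am; Retro in 9am.

3 hours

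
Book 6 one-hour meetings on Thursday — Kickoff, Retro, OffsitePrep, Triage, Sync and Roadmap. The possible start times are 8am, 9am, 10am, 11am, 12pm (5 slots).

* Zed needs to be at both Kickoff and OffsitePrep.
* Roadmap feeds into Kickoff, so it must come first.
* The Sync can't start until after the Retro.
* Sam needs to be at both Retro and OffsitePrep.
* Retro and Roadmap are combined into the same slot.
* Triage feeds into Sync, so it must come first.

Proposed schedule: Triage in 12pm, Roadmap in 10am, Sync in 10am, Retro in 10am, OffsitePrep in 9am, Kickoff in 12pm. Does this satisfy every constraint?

The Sync can't start until after the Retro — violated.
Triage feeds into Sync, so it must come first — violated.
Sam needs to be at both Retro and OffsitePrep — holds.
Zed needs to be at both Kickoff and OffsitePrep — holds.
Retro and Roadmap are combined into the same slot — holds.
Roadmap feeds into Kickoff, so it must come first — holds.

No. Triage feeds into Sync, so it must come first is not satisfied.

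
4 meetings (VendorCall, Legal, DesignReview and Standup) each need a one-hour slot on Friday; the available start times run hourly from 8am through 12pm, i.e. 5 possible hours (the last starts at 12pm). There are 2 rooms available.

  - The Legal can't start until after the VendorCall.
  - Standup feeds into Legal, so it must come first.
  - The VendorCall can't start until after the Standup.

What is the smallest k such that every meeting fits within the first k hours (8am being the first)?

3 hours

The precedence chain requires at least 3 distinct hours.
With at most 2 per hour and 4 meetings, at least 2 hours are needed.
3 works (last occupied hour: 10am): for example DesignReview=8am; Legal=10am; Standup=8am; VendorCall=9am.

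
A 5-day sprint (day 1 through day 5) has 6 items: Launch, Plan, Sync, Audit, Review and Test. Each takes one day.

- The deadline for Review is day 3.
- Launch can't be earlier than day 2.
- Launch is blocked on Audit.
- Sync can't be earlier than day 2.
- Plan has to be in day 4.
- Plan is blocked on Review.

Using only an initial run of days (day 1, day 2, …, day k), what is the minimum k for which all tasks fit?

4 days

The precedence chain requires at least 2 distinct days.
Plan can't be placed before day 4, so the schedule must run through at least day 4.
4 works (last occupied day: day 4): for example Test=day 1, Audit=day 1, Sync=day 2, Plan=day 4, Launch=day 2, Review=day 1.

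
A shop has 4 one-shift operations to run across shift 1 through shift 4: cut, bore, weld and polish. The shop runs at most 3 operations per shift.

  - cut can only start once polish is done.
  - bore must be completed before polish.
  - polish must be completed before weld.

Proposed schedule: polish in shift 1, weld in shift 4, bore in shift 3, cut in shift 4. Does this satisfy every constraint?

Invalid. bore must be completed before polish.

cut can only start once polish is done — holds.
The shop runs at most 3 operations per shift — holds.
polish must be completed before weld — holds.
bore must be completed before polish — violated.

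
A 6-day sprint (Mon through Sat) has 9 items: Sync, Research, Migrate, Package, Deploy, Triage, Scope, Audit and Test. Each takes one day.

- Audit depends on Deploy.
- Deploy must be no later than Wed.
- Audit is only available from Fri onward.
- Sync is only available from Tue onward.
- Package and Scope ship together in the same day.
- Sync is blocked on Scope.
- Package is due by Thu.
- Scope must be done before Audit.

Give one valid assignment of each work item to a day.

Deploy -> Mon, Triage -> Mon, Audit -> Fri, Scope -> Mon, Sync -> Tue, Package -> Mon, Test -> Mon, Migrate -> Mon, Research -> Mon

Checking: Scope(Mon) before Audit(Fri); Scope(Mon) before Sync(Tue); Deploy(Mon) before Audit(Fri); Package = Scope = Mon; Audit=Fri in [Fri,Sat]; Sync=Tue in [Tue,Sat]; Deploy=Mon in [Mon,Wed]; Package=Mon in [Mon,Thu].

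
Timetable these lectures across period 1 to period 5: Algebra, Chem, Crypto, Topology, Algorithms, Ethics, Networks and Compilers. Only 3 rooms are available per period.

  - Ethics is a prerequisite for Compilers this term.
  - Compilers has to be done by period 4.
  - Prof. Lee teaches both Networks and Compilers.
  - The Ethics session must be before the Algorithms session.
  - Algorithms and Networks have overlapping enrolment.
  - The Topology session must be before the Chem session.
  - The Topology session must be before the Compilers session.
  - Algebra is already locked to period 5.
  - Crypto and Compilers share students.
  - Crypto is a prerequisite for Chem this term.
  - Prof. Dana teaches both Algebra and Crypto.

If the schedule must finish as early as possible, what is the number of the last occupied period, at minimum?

The precedence chain requires at least 2 distinct periods.
With at most 3 per period and 8 lectures, at least 3 periods are needed.
Algebra can't be placed before period 5, so the schedule must run through at least period 5.
5 works (last occupied period: period 5): for example Ethics in period 1, Algorithms in period 2, Algebra in period 5, Networks in period 3, Chem in period 2, Crypto in period 1, Compilers in period 2, Topology in period 1.

5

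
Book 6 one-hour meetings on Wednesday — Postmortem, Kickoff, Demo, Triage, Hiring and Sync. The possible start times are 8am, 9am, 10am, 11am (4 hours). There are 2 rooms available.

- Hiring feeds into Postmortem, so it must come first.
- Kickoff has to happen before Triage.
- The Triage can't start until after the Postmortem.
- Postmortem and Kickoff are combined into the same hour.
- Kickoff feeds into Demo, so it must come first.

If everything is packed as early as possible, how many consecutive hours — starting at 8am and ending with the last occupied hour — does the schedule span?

The precedence chain requires at least 3 distinct hours.
With at most 2 per hour and 6 meetings, at least 3 hours are needed.
3 works (last occupied hour: 10am): for example Demo=10am; Triage=10am; Postmortem=9am; Kickoff=9am; Sync=8am; Hiring=8am.

3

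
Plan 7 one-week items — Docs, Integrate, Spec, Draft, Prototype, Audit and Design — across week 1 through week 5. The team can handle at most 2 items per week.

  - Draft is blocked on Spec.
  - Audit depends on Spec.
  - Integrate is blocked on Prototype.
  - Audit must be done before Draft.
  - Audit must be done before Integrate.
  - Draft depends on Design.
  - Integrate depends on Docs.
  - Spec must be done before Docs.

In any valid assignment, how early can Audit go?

Precedence pushes Audit to at least week 2; downstream work caps Audit at week 4.
Audit at week 2 is achievable: Spec -> week 1; Design -> week 3; Integrate -> week 3; Draft -> week 4; Prototype -> week 1; Docs -> week 2; Audit -> week 2.

week 2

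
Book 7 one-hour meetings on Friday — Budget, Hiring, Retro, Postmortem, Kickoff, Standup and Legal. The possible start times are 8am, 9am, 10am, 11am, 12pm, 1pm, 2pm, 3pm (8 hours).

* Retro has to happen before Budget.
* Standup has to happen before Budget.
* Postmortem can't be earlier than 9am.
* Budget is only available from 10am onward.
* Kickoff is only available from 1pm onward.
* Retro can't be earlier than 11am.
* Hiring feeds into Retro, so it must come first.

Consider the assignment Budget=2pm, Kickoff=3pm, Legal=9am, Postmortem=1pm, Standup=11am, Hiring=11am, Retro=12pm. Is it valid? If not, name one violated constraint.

Retro has to happen before Budget — holds.
Kickoff is only available from 1pm onward — holds.
Hiring feeds into Retro, so it must come first — holds.
Standup has to happen before Budget — holds.
Budget is only available from 10am onward — holds.
Postmortem can't be earlier than 9am — holds.
Retro can't be earlier than 11am — holds.

Yes, all constraints hold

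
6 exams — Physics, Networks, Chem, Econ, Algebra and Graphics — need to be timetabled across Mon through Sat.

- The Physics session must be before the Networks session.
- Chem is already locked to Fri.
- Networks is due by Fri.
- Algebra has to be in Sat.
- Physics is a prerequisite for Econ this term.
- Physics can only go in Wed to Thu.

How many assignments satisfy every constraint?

48

Splitting on Physics: it can be Wed (36), Thu (12). Listing each branch's schedules as (Networks, Chem, Econ, Algebra, Graphics):
Physics=Wed: (Thu,Fri,Thu,Sat,Mon) (Thu,Fri,Thu,Sat,Tue) (Thu,Fri,Thu,Sat,Wed) (Thu,Fri,Thu,Sat,Thu) (Thu,Fri,Thu,Sat,Fri) (Thu,Fri,Thu,Sat,Sat) (Thu,Fri,Fri,Sat,Mon) (Thu,Fri,Fri,Sat,Tue) (Thu,Fri,Fri,Sat,Wed) (Thu,Fri,Fri,Sat,Thu) (Thu,Fri,Fri,Sat,Fri) (Thu,Fri,Fri,Sat,Sat) (Thu,Fri,Sat,Sat,Mon) (Thu,Fri,Sat,Sat,Tue) (Thu,Fri,Sat,Sat,Wed) (Thu,Fri,Sat,Sat,Thu) (Thu,Fri,Sat,Sat,Fri) (Thu,Fri,Sat,Sat,Sat) (Fri,Fri,Thu,Sat,Mon) (Fri,Fri,Thu,Sat,Tue) (Fri,Fri,Thu,Sat,Wed) (Fri,Fri,Thu,Sat,Thu) (Fri,Fri,Thu,Sat,Fri) (Fri,Fri,Thu,Sat,Sat) (Fri,Fri,Fri,Sat,Mon) (Fri,Fri,Fri,Sat,Tue) (Fri,Fri,Fri,Sat,Wed) (Fri,Fri,Fri,Sat,Thu) (Fri,Fri,Fri,Sat,Fri) (Fri,Fri,Fri,Sat,Sat) (Fri,Fri,Sat,Sat,Mon) (Fri,Fri,Sat,Sat,Tue) (Fri,Fri,Sat,Sat,Wed) (Fri,Fri,Sat,Sat,Thu) (Fri,Fri,Sat,Sat,Fri) (Fri,Fri,Sat,Sat,Sat) — 36.
Physics=Thu: (Fri,Fri,Fri,Sat,Mon) (Fri,Fri,Fri,Sat,Tue) (Fri,Fri,Fri,Sat,Wed) (Fri,Fri,Fri,Sat,Thu) (Fri,Fri,Fri,Sat,Fri) (Fri,Fri,Fri,Sat,Sat) (Fri,Fri,Sat,Sat,Mon) (Fri,Fri,Sat,Sat,Tue) (Fri,Fri,Sat,Sat,Wed) (Fri,Fri,Sat,Sat,Thu) (Fri,Fri,Sat,Sat,Fri) (Fri,Fri,Sat,Sat,Sat) — 12.
Summing: 36 + 12 = 48.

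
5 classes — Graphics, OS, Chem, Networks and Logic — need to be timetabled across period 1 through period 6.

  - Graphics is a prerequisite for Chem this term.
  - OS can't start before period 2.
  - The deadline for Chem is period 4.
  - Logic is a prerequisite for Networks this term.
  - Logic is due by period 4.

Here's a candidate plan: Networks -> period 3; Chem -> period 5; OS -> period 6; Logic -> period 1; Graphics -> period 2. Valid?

Logic is a prerequisite for Networks this term — holds.
OS can't start before period 2 — holds.
The deadline for Chem is period 4 — violated.
Logic is due by period 4 — holds.
Graphics is a prerequisite for Chem this term — holds.

Invalid. The deadline for Chem is period 4.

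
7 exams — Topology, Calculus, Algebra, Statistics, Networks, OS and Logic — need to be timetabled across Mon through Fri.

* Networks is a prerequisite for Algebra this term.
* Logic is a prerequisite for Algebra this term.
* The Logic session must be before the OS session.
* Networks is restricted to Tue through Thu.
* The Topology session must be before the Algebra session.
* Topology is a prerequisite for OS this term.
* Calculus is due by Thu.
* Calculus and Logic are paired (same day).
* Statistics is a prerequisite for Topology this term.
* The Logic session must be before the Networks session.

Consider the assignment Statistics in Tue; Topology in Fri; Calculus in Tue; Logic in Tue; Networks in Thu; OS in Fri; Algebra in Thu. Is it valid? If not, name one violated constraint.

No — it violates: The Topology session must be before the Algebra session

Networks is restricted to Tue through Thu — holds.
Networks is a prerequisite for Algebra this term — violated.
Logic is a prerequisite for Algebra this term — holds.
The Logic session must be before the OS session — holds.
Calculus and Logic are paired (same day) — holds.
Statistics is a prerequisite for Topology this term — holds.
Topology is a prerequisite for OS this term — violated.
Calculus is due by Thu — holds.
The Topology session must be before the Algebra session — violated.
The Logic session must be before the Networks session — holds.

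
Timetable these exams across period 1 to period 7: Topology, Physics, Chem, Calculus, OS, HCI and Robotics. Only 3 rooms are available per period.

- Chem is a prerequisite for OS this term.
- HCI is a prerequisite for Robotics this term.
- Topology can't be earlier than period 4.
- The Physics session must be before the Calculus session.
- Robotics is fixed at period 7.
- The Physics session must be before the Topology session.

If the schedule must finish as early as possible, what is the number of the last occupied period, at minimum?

The precedence chain requires at least 2 distinct periods.
With at most 3 per period and 7 exams, at least 3 periods are needed.
Robotics can't be placed before period 7, so the schedule must run through at least period 7.
7 works (last occupied period: period 7): for example Chem=period 1; Robotics=period 7; HCI=period 1; Calculus=period 2; OS=period 2; Physics=period 1; Topology=period 4.

period 7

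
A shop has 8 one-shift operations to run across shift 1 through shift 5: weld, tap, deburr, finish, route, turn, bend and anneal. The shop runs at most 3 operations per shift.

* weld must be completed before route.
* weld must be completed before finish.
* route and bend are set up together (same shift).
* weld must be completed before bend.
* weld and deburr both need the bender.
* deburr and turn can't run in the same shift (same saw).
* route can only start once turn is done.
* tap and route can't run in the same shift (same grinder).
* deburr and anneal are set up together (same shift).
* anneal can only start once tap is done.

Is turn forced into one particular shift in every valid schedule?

turn can be shift 1 (e.g. deburr in shift 3; turn in shift 1; route in shift 2; bend in shift 2; anneal in shift 3; weld in shift 1; finish in shift 2; tap in shift 1) or shift 2 (e.g. tap in shift 1; turn in shift 2; deburr in shift 4; weld in shift 1; bend in shift 3; finish in shift 2; anneal in shift 4; route in shift 3).

No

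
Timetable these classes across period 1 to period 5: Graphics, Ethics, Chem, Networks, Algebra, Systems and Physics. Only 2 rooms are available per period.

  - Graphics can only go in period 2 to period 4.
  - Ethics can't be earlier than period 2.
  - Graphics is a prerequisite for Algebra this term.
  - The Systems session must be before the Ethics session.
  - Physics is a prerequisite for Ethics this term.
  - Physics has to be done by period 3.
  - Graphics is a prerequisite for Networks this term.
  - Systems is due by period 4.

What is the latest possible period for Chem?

period 5

Chem at period 5 is achievable: Networks=period 3; Chem=period 5; Ethics=period 2; Physics=period 1; Systems=period 1; Graphics=period 2; Algebra=period 3.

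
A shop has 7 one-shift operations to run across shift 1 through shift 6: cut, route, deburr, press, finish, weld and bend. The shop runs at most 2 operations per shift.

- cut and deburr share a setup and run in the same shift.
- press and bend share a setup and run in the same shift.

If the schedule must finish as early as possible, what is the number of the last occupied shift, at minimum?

With at most 2 per shift and 7 operations, at least 4 shifts are needed.
4 works (last occupied shift: shift 4): for example finish=shift 2; deburr=shift 1; cut=shift 1; route=shift 2; press=shift 3; bend=shift 3; weld=shift 4.

4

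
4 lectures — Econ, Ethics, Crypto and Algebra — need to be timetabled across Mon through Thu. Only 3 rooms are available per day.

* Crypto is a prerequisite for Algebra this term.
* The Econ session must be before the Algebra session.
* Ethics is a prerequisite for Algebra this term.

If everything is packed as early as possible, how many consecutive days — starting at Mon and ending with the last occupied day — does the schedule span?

2 days

The precedence chain requires at least 2 distinct days.
With at most 3 per day and 4 lectures, at least 2 days are needed.
2 works (last occupied day: Tue): for example Econ in Mon; Ethics in Mon; Algebra in Tue; Crypto in Mon.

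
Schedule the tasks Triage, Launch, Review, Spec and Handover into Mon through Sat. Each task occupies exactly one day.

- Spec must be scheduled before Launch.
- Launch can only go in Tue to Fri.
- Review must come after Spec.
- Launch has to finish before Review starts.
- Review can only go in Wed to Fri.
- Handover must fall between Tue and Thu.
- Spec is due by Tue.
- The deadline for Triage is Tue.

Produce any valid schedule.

Triage -> Mon, Spec -> Mon, Review -> Wed, Launch -> Tue, Handover -> Tue

Checking: Spec(Mon) before Launch(Tue); Spec(Mon) before Review(Wed); Launch(Tue) before Review(Wed); Triage=Mon in [Mon,Tue]; Launch=Tue in [Tue,Fri]; Handover=Tue in [Tue,Thu]; Spec=Mon in [Mon,Tue]; Review=Wed in [Wed,Fri].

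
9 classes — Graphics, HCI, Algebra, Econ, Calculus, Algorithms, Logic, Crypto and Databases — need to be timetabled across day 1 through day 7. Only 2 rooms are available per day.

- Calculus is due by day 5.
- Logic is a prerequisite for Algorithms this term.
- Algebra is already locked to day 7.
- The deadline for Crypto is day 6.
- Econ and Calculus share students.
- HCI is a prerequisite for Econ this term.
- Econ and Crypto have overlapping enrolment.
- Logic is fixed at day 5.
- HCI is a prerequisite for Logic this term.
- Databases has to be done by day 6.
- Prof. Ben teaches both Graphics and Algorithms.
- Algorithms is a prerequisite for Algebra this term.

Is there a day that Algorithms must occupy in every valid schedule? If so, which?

day 6

Logic is fixed at day 5 and must come before Algorithms, so Algorithms is at least day 6.
Algebra is fixed at day 7 and must come after Algorithms, so Algorithms is at most day 6.
So Algorithms must be day 6.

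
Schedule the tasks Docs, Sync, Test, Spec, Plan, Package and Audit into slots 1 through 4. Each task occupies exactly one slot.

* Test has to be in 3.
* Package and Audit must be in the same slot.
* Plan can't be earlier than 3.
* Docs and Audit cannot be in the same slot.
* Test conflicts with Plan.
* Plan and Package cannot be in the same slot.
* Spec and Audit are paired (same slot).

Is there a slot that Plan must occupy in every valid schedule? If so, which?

4

Plan's window is 3–4.
Test is fixed at 3, and Plan can't share a slot with Test.
So Plan must be 4.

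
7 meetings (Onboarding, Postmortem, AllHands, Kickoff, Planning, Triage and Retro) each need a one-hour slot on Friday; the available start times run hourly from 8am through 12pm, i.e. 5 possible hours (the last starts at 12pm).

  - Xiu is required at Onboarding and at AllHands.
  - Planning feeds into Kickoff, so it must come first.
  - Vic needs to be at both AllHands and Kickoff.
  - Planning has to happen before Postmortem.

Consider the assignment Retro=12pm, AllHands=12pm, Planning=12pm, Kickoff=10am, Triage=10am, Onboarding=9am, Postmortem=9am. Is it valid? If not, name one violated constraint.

Xiu is required at Onboarding and at AllHands — holds.
Planning feeds into Kickoff, so it must come first — violated.
Planning has to happen before Postmortem — violated.
Vic needs to be at both AllHands and Kickoff — holds.

No. Planning has to happen before Postmortem is not satisfied.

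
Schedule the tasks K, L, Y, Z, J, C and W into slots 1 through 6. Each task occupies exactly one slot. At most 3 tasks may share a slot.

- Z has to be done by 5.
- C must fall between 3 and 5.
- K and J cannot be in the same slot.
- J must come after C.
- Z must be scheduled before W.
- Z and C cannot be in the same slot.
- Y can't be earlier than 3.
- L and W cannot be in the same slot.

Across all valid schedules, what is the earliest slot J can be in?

4

Precedence pushes J to at least 4.
J at 4 is achievable: Z=1; Y=3; C=3; W=2; L=1; J=4; K=1.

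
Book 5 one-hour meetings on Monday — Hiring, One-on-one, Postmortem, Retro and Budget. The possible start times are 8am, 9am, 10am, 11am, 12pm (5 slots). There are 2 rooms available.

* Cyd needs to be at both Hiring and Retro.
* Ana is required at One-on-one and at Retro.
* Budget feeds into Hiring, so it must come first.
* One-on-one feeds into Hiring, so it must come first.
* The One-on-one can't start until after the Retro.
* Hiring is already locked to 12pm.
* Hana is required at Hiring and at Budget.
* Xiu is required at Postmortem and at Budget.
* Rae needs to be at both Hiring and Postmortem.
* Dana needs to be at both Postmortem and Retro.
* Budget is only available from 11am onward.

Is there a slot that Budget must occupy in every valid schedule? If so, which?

Budget's window is 11am–12pm.
Hiring is fixed at 12pm, and Budget can't share a slot with Hiring.
So Budget must be 11am.

11am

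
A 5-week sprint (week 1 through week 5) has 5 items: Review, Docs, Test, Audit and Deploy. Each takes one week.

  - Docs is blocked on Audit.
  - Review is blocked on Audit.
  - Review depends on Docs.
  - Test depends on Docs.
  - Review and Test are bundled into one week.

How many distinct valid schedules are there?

50

Splitting on Review: it can be week 3 (5), week 4 (15), week 5 (30). Listing each branch's schedules as (Docs, Test, Audit, Deploy) by week number:
Review=week 3: (2,3,1,1) (2,3,1,2) (2,3,1,3) (2,3,1,4) (2,3,1,5) — 5.
Review=week 4: (2,4,1,1) (2,4,1,2) (2,4,1,3) (2,4,1,4) (2,4,1,5) (3,4,1,1) (3,4,1,2) (3,4,1,3) (3,4,1,4) (3,4,1,5) (3,4,2,1) (3,4,2,2) (3,4,2,3) (3,4,2,4) (3,4,2,5) — 15.
Review=week 5: (2,5,1,1) (2,5,1,2) (2,5,1,3) (2,5,1,4) (2,5,1,5) (3,5,1,1) (3,5,1,2) (3,5,1,3) (3,5,1,4) (3,5,1,5) (3,5,2,1) (3,5,2,2) (3,5,2,3) (3,5,2,4) (3,5,2,5) (4,5,1,1) (4,5,1,2) (4,5,1,3) (4,5,1,4) (4,5,1,5) (4,5,2,1) (4,5,2,2) (4,5,2,3) (4,5,2,4) (4,5,2,5) (4,5,3,1) (4,5,3,2) (4,5,3,3) (4,5,3,4) (4,5,3,5) — 30.
Summing: 5 + 15 + 30 = 50.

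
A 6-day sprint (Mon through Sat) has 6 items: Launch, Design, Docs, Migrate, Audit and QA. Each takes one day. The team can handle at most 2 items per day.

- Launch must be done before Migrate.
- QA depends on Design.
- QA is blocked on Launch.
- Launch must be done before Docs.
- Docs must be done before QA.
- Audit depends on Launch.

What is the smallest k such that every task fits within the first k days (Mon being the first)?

The precedence chain requires at least 3 distinct days.
With at most 2 per day and 6 tasks, at least 3 days are needed.
3 works (last occupied day: Wed): for example Design=Mon, Launch=Mon, Audit=Wed, Migrate=Tue, QA=Wed, Docs=Tue.

3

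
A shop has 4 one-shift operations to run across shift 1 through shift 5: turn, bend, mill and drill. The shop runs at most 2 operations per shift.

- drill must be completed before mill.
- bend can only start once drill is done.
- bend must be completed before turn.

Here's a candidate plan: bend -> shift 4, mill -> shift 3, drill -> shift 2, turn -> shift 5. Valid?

bend must be completed before turn — holds.
drill must be completed before mill — holds.
bend can only start once drill is done — holds.
The shop runs at most 2 operations per shift — holds.

Valid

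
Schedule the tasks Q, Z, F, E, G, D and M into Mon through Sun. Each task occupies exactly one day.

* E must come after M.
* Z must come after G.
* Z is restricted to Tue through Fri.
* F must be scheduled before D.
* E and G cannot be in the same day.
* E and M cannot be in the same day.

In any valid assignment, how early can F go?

Downstream work caps F at Sat.
F at Mon is achievable: G=Mon, F=Mon, Q=Mon, Z=Tue, M=Mon, E=Tue, D=Tue.

Mon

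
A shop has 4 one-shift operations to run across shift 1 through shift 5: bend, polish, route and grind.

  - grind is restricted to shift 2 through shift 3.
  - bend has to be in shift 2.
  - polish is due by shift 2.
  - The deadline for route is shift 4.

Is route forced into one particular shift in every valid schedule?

No

route can be shift 1 (e.g. grind -> shift 2; polish -> shift 1; bend -> shift 2; route -> shift 1) or shift 2 (e.g. polish in shift 1, grind in shift 2, route in shift 2, bend in shift 2).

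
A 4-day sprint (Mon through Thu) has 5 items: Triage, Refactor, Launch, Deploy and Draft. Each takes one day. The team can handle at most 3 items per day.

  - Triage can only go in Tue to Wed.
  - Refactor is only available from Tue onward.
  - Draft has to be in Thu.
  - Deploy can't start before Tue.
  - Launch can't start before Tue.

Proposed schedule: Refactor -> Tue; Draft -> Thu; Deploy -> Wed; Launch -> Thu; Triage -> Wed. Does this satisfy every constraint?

Valid

Triage can only go in Tue to Wed — holds.
The team can handle at most 3 items per day — holds.
Draft has to be in Thu — holds.
Deploy can't start before Tue — holds.
Refactor is only available from Tue onward — holds.
Launch can't start before Tue — holds.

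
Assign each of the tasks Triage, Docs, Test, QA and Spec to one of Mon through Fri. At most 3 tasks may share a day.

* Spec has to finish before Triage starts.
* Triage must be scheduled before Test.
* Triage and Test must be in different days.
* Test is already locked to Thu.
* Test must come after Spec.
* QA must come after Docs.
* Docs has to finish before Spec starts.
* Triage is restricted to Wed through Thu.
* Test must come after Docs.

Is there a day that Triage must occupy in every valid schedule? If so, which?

Triage's window is Wed–Thu.
Test is fixed at Thu, and Triage can't share a day with Test.
So Triage must be Wed.

Wed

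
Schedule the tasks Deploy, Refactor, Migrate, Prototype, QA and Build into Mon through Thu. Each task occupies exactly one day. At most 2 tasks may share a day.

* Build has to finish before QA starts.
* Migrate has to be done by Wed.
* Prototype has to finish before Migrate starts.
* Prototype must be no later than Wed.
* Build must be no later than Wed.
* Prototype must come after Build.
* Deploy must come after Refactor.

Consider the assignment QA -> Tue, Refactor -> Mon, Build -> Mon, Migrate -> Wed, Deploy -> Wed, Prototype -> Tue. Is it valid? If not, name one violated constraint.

Yes, all constraints hold

Migrate has to be done by Wed — holds.
Deploy must come after Refactor — holds.
Build must be no later than Wed — holds.
Build has to finish before QA starts — holds.
Prototype must come after Build — holds.
At most 2 tasks may share a day — holds.
Prototype must be no later than Wed — holds.
Prototype has to finish before Migrate starts — holds.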